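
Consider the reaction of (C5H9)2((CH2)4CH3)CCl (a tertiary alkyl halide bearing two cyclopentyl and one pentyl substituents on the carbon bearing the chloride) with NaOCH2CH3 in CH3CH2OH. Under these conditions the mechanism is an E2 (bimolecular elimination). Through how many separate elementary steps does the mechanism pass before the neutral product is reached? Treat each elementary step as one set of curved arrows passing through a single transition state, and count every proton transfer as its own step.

1

Step 1: The strong base CH3CH2O⁻ removes a β-hydrogen; in the same concerted event the electrons of the breaking C–H bond form the new π(C=C) bond and the C–Cl σ-bond breaks, expelling Cl⁻. Anti-periplanar geometry; one transition state.
Total: 1 elementary step.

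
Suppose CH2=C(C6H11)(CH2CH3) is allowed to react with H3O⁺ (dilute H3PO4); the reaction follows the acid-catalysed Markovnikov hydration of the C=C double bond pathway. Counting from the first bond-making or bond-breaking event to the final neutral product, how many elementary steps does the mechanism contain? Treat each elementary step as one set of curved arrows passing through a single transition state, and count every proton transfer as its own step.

Step 1: Electrophilic addition begins with the π(C=C) electrons forming a bond to the proton of H3O⁺. Following Markovnikov's rule, the resulting cation is tertiary. H2O is released.
(No 1,2-shift: no single shift to an adjacent carbon would give a more stable cation.)
Step 2: Nucleophilic capture of the cation by H2O produces the protonated alcohol (an oxonium ion).
Step 3: H2O removes a proton from the oxonium oxygen, regenerating H3O⁺ and giving the neutral alcohol.
Total: 3 elementary steps.

3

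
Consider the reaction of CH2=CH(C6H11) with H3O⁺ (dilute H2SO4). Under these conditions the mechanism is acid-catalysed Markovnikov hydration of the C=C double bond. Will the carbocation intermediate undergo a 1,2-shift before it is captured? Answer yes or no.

yes

The first-formed carbocation is secondary.
The adjacent cyclohexyl carbon already bears 2 other carbon substituents and has a hydrogen to migrate; after a 1,2-hydride shift from that carbon the positive charge sits on a tertiary centre.
Tertiary is more stable than secondary, so the shift occurs.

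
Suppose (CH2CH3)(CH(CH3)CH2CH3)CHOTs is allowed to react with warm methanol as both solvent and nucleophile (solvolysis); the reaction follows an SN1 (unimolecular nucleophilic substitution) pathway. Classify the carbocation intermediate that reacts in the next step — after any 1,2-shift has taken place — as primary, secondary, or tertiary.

Step 1: Ionisation: the C–O σ-bond cleaves heterolytically; both bonding electrons depart with TsO⁻, leaving a secondary carbocation at the α-carbon.
Step 2: A 1,2-hydride shift from the adjacent sec-butyl carbon moves the positive charge from the secondary centre to an adjacent carbon, generating a more stable tertiary carbocation.
The cation rearranges from secondary to tertiary via a 1,2-hydride shift from the adjacent sec-butyl carbon; the tertiary cation is what reacts next.

tertiary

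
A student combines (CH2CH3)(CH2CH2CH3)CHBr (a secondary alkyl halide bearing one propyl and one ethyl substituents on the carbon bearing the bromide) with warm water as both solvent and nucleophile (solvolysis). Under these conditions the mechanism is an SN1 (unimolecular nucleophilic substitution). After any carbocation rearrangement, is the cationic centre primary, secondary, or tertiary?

Step 1: Ionisation: the C–Br σ-bond cleaves heterolytically; both bonding electrons depart with Br⁻, leaving a secondary carbocation at the α-carbon.
No single 1,2-shift to an adjacent carbon would give a more-substituted cation, so no rearrangement occurs.

secondary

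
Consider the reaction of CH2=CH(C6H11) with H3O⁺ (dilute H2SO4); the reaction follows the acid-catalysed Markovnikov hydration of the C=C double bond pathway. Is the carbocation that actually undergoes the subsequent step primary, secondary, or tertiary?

Step 1: Electrophilic addition begins with the π(C=C) electrons forming a bond to the proton of H3O⁺. Following Markovnikov's rule, the resulting cation is secondary. H2O is released.
Step 2: A hydride (H with its bonding pair) migrates from the adjacent cyclohexyl carbon to the cationic centre — a 1,2-hydride shift — upgrading the secondary cation to a tertiary one.
The cation rearranges from secondary to tertiary via a 1,2-hydride shift from the adjacent cyclohexyl carbon; the tertiary cation is what reacts next.

tertiary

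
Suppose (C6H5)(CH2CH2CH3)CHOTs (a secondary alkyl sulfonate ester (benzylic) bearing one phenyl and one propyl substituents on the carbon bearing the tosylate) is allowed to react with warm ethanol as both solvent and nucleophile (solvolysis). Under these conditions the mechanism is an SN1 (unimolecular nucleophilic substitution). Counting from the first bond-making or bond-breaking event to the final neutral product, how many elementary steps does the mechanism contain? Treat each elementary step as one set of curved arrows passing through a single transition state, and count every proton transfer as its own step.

Step 1: Rate-determining heterolysis of the C–O bond gives TsO⁻ and a secondary carbocation.
(No 1,2-shift: no single shift to an adjacent carbon would give a more stable cation.)
Step 2: A lone pair on the oxygen of CH3CH2OH attacks the carbocation, forming a new C–O σ-bond and an oxonium ion.
Step 3: A second solvent molecule removes the proton on oxygen, giving the neutral ether product.
Total: 3 elementary steps.

3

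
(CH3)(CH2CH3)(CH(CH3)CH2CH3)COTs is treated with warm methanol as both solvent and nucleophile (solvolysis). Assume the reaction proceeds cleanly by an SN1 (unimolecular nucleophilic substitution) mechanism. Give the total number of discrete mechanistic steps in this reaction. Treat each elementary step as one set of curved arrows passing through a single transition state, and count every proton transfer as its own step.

3

Step 1: The C–O bond breaks with both electrons going to the tosylate; TsO⁻ leaves and a tertiary carbocation remains.
(No 1,2-shift: no single shift to an adjacent carbon would give a more stable cation.)
Step 2: CH3OH donates an oxygen lone pair into the empty p orbital of the cation, giving a protonated ether (an oxonium ion).
Step 3: Deprotonation of the oxonium oxygen by solvent methanol yields the neutral ether.
Total: 3 elementary steps.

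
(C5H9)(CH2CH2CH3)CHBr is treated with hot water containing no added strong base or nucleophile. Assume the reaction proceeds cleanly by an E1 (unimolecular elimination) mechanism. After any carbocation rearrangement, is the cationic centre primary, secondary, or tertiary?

Step 1: Ionisation: the C–Br σ-bond cleaves heterolytically; both bonding electrons depart with Br⁻, leaving a secondary carbocation at the α-carbon.
Step 2: A hydride (H with its bonding pair) migrates from the adjacent cyclopentyl carbon to the cationic centre — a 1,2-hydride shift — upgrading the secondary cation to a tertiary one.
The cation rearranges from secondary to tertiary via a 1,2-hydride shift from the adjacent cyclopentyl carbon; the tertiary cation is what reacts next.

tertiary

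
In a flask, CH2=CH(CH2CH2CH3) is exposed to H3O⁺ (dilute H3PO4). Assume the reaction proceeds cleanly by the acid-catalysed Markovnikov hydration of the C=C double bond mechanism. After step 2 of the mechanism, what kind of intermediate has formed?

Step 1: The π electrons of the C=C bond attack a proton of H3O⁺; Markovnikov addition places the new C–H on the less-substituted alkene carbon, so the positive charge ends up on the more-substituted carbon — a secondary carbocation. H2O is released.
Step 2: A lone pair on the oxygen of H2O attacks the carbocation, forming a C–O bond and an oxonium ion (a protonated alcohol).
After step 2 the species present is an oxonium ion.

oxonium ion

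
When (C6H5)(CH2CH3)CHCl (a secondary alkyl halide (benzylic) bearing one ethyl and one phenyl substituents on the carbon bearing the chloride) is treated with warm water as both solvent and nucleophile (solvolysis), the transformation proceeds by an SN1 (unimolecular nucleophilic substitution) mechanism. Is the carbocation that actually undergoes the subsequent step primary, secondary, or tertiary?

secondary

Step 1: The C–Cl bond breaks with both electrons going to the chloride; Cl⁻ leaves and a secondary carbocation remains.
No single 1,2-shift to an adjacent carbon would give a more-substituted cation, so no rearrangement occurs.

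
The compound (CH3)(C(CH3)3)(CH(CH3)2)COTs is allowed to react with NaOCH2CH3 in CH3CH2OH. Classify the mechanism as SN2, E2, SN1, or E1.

Conditions: a strong base with a tertiary substrate bearing a β-hydrogen.
These conditions are the textbook signature of the E2 pathway.
A strong (often hindered) base removes a β-H in concert with loss of the leaving group — bimolecular elimination.

E2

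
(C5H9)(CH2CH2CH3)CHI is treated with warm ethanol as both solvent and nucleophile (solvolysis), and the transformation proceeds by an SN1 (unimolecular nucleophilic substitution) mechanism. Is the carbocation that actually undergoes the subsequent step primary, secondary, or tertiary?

Step 1: The C–I bond breaks with both electrons going to the iodide; I⁻ leaves and a secondary carbocation remains.
Step 2: A 1,2-hydride shift from the adjacent cyclopentyl carbon moves the positive charge from the secondary centre to an adjacent carbon, generating a more stable tertiary carbocation.
The cation rearranges from secondary to tertiary via a 1,2-hydride shift from the adjacent cyclopentyl carbon; the tertiary cation is what reacts next.

tertiary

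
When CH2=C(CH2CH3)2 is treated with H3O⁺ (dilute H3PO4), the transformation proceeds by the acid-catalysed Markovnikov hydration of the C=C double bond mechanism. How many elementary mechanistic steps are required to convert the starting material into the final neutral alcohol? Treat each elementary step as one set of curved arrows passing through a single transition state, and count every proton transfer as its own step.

3

Step 1: The π electrons of the C=C bond attack a proton of H3O⁺; Markovnikov addition places the new C–H on the less-substituted alkene carbon, so the positive charge ends up on the more-substituted carbon — a tertiary carbocation. H2O is released.
(No 1,2-shift: no single shift to an adjacent carbon would give a more stable cation.)
Step 2: A lone pair on the oxygen of H2O attacks the carbocation, forming a C–O bond and an oxonium ion (a protonated alcohol).
Step 3: Proton transfer from the O–H of the oxonium ion to H2O completes the catalytic cycle and yields the alcohol.
Total: 3 elementary steps.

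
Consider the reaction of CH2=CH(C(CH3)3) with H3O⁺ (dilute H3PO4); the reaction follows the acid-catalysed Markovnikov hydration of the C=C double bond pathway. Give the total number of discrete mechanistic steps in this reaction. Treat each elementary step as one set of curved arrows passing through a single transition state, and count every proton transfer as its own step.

4

Step 1: Protonation of the alkene by H3O⁺: the π bond acts as the nucleophile and picks up H⁺, giving the more stable (Markovnikov) secondary carbocation. H2O is released.
Step 2: A methyl group with its bonding pair migrates from the adjacent tert-butyl carbon to the cationic centre — a 1,2-methyl shift — upgrading the secondary cation to a tertiary one.
Step 3: Nucleophilic capture of the cation by H2O produces the protonated alcohol (an oxonium ion).
Step 4: Proton transfer from the O–H of the oxonium ion to H2O completes the catalytic cycle and yields the alcohol.
Total: 4 elementary steps.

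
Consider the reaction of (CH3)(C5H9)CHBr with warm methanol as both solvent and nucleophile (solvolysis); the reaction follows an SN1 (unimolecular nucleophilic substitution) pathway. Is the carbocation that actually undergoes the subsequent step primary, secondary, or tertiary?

tertiary

Step 1: Unassisted departure of Br⁻ (taking the C–Br bonding pair) generates a secondary carbocation.
Step 2: A hydride (H with its bonding pair) migrates from the adjacent cyclopentyl carbon to the cationic centre — a 1,2-hydride shift — upgrading the secondary cation to a tertiary one.
The cation rearranges from secondary to tertiary via a 1,2-hydride shift from the adjacent cyclopentyl carbon; the tertiary cation is what reacts next.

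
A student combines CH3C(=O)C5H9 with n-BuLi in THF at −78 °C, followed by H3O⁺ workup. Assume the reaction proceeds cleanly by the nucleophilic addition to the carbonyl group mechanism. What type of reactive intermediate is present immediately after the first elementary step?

Step 1: A lone pair / filled orbital on the carbanion-like carbon of n-BuLi attacks the electrophilic carbonyl carbon; the π(C=O) electrons shift onto oxygen, producing a tetrahedral alkoxide intermediate.
After step 1 the species present is a tetrahedral alkoxide intermediate.

tetrahedral alkoxide intermediate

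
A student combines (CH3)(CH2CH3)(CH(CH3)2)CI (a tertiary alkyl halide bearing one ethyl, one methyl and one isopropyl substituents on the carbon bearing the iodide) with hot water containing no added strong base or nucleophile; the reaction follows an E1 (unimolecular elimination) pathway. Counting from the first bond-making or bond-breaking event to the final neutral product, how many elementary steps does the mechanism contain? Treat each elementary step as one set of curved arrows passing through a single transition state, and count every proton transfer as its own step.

2

Step 1: Ionisation: the C–I σ-bond cleaves heterolytically; both bonding electrons depart with I⁻, leaving a tertiary carbocation at the α-carbon.
(No 1,2-shift: no single shift to an adjacent carbon would give a more stable cation.)
Step 2: A weak base (a water molecule from the solvent) removes a proton from a carbon adjacent to the cationic centre; the electrons of that C–H bond become the new π(C=C) bond, giving the alkene.
Total: 2 elementary steps.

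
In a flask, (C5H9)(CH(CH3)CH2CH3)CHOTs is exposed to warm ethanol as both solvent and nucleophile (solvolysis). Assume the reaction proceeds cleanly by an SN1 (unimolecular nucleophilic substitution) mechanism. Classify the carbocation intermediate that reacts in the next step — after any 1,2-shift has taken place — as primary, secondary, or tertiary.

tertiary

Step 1: The C–O bond breaks with both electrons going to the tosylate; TsO⁻ leaves and a secondary carbocation remains.
Step 2: Carbocation rearrangement: a 1,2-hydride shift from the adjacent sec-butyl carbon converts the initially-formed secondary cation into the more stable tertiary cation.
The cation rearranges from secondary to tertiary via a 1,2-hydride shift from the adjacent sec-butyl carbon; the tertiary cation is what reacts next.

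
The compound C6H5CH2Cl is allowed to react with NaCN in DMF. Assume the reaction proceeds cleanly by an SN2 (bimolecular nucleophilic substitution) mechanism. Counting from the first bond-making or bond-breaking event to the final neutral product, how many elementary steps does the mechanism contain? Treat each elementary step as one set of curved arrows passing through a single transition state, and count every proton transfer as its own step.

Step 1: Backside attack by CN⁻ on the carbon bearing the chloride: the new C–C bond forms as the C–Cl bond breaks, with Walden inversion at carbon.
Total: 1 elementary step.

1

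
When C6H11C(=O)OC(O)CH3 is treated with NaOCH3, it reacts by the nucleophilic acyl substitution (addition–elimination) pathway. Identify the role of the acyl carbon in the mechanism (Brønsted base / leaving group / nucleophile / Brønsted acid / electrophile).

Step 1: Nucleophilic addition of CH3O⁻ to the acyl carbon breaks the π(C=O) bond and yields a tetrahedral, anionic intermediate.
The acyl carbon accepts an electron pair into an empty or π* orbital — it is the electrophile.

electrophile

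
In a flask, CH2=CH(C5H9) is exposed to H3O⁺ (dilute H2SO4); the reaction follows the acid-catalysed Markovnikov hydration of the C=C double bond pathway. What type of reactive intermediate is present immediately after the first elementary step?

Step 1: Electrophilic addition begins with the π(C=C) electrons forming a bond to the proton of H3O⁺. Following Markovnikov's rule, the resulting cation is secondary. H2O is released.
After step 1 the species present is a secondary carbocation.

secondary carbocation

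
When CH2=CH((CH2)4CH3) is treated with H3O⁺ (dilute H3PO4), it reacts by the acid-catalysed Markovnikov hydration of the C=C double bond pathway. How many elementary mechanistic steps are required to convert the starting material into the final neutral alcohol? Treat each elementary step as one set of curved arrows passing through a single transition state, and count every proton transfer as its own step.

3

Step 1: The π electrons of the C=C bond attack a proton of H3O⁺; Markovnikov addition places the new C–H on the less-substituted alkene carbon, so the positive charge ends up on the more-substituted carbon — a secondary carbocation. H2O is released.
(No 1,2-shift: no single shift to an adjacent carbon would give a more stable cation.)
Step 2: Water acts as the nucleophile: an oxygen lone pair bonds to the cationic carbon, giving an oxonium-ion intermediate.
Step 3: Deprotonation of the oxonium ion by a water molecule delivers the neutral alcohol and regenerates the acid catalyst.
Total: 3 elementary steps.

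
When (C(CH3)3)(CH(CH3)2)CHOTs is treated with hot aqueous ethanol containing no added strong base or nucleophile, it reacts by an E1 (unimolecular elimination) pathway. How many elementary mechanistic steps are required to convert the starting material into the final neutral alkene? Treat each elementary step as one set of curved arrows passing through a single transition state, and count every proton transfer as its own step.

3

Step 1: The C–O bond breaks with both electrons going to the tosylate; TsO⁻ leaves and a secondary carbocation remains.
Step 2: Carbocation rearrangement: a 1,2-hydride shift from the adjacent isopropyl carbon converts the initially-formed secondary cation into the more stable tertiary cation.
Step 3: A water (or ethanol) molecule (solvent) deprotonates a β-carbon; as the C–H bond breaks, those electrons form the new alkene π bond.
Total: 3 elementary steps.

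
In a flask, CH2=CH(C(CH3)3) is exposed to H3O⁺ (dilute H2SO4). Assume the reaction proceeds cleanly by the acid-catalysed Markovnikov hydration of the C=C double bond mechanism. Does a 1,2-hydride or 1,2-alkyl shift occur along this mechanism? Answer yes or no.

The first-formed carbocation is secondary.
The adjacent tert-butyl carbon has no hydrogen but bears methyl groups; migration of one methyl with its bonding pair (a 1,2-methyl shift) places the charge on a tertiary centre.
Tertiary is more stable than secondary, so the shift occurs.

yes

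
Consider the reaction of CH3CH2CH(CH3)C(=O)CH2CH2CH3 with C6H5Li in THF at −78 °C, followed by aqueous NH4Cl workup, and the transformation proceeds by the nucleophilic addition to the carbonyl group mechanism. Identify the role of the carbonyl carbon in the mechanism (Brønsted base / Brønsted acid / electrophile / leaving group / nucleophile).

Step 1: the carbanion-like carbon of C6H5Li attacks the sp² carbonyl carbon; the C=O π bond breaks and the electrons end up as a lone pair on the alkoxide oxygen of the tetrahedral intermediate.
The carbonyl carbon accepts an electron pair into an empty or π* orbital — it is the electrophile.

electrophile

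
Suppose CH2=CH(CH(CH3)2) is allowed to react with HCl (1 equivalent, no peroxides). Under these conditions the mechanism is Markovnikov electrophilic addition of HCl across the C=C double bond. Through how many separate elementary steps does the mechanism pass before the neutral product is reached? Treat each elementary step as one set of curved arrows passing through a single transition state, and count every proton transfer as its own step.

Step 1: Electrophilic addition begins with the π(C=C) electrons forming a bond to the proton of HCl. Following Markovnikov's rule, the resulting cation is secondary. The H–Cl bond breaks heterolytically, releasing Cl⁻.
Step 2: Carbocation rearrangement: a 1,2-hydride shift from the adjacent isopropyl carbon converts the initially-formed secondary cation into the more stable tertiary cation.
Step 3: Cl⁻ captures the cation: a lone pair on Cl⁻ fills the empty p orbital, producing the alkyl halide product.
Total: 3 elementary steps.

3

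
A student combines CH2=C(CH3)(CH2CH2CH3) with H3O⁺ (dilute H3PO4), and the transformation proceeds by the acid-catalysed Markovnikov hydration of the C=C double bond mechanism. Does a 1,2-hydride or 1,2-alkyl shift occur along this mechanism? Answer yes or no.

The first-formed carbocation is tertiary.
No single 1,2-shift to an adjacent carbon would produce a more-substituted cation than the one already present, so no rearrangement occurs.

no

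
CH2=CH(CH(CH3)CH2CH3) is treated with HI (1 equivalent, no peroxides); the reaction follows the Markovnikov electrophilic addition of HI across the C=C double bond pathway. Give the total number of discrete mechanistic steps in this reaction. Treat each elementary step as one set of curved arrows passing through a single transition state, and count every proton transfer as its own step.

Step 1: The π electrons of the C=C bond attack a proton of HI; Markovnikov addition places the new C–H on the less-substituted alkene carbon, so the positive charge ends up on the more-substituted carbon — a secondary carbocation. The H–I bond breaks heterolytically, releasing I⁻.
Step 2: A hydride (H with its bonding pair) migrates from the adjacent sec-butyl carbon to the cationic centre — a 1,2-hydride shift — upgrading the secondary cation to a tertiary one.
Step 3: I⁻ captures the cation: a lone pair on I⁻ fills the empty p orbital, producing the alkyl halide product.
Total: 3 elementary steps.

3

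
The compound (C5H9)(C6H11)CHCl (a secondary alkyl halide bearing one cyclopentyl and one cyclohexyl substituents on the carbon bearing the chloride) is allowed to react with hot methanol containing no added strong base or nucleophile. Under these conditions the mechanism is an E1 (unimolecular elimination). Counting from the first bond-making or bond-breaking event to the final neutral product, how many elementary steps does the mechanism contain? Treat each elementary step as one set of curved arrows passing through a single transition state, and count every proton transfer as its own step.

3

Step 1: The C–Cl bond breaks with both electrons going to the chloride; Cl⁻ leaves and a secondary carbocation remains.
Step 2: A 1,2-hydride shift from the adjacent cyclopentyl carbon moves the positive charge from the secondary centre to an adjacent carbon, generating a more stable tertiary carbocation.
Step 3: A weak base (a methanol molecule from the solvent) removes a proton from a carbon adjacent to the cationic centre; the electrons of that C–H bond become the new π(C=C) bond, giving the alkene.
Total: 3 elementary steps.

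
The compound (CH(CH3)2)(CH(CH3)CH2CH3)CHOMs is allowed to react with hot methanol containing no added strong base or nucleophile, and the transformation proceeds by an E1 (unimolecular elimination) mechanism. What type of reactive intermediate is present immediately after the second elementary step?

tertiary carbocation

Step 1: Unassisted departure of MsO⁻ (taking the C–O bonding pair) generates a secondary carbocation.
Step 2: Carbocation rearrangement: a 1,2-hydride shift from the adjacent sec-butyl carbon converts the initially-formed secondary cation into the more stable tertiary cation.
After step 2 the species present is a tertiary carbocation.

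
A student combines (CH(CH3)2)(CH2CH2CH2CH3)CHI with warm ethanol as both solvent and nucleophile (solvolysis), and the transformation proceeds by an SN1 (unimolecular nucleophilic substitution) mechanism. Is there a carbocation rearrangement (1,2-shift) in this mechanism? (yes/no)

yes

The first-formed carbocation is secondary.
The adjacent isopropyl carbon already bears 2 other carbon substituents and has a hydrogen to migrate; after a 1,2-hydride shift from that carbon the positive charge sits on a tertiary centre.
Tertiary is more stable than secondary, so the shift occurs.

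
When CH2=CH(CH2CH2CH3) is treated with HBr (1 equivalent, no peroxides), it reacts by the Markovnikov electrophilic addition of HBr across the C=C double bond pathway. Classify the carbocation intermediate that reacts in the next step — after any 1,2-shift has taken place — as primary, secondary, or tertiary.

secondary

Step 1: Protonation of the alkene by HBr: the π bond acts as the nucleophile and picks up H⁺, giving the more stable (Markovnikov) secondary carbocation. The H–Br bond breaks heterolytically, releasing Br⁻.
No single 1,2-shift to an adjacent carbon would give a more-substituted cation, so no rearrangement occurs.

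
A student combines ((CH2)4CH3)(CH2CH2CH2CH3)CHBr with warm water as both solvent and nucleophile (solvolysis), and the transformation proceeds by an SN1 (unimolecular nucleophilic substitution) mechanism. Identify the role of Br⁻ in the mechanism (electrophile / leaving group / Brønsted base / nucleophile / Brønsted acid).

leaving group

Step 1: Unassisted departure of Br⁻ (taking the C–Br bonding pair) generates a secondary carbocation.
Br⁻ departs with both electrons of the breaking σ-bond — that is the definition of a leaving group.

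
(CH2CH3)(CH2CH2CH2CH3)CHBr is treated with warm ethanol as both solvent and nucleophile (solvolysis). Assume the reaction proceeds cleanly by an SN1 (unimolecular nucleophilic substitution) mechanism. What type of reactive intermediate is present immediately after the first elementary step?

Step 1: Ionisation: the C–Br σ-bond cleaves heterolytically; both bonding electrons depart with Br⁻, leaving a secondary carbocation at the α-carbon.
After step 1 the species present is a secondary carbocation.

secondary carbocation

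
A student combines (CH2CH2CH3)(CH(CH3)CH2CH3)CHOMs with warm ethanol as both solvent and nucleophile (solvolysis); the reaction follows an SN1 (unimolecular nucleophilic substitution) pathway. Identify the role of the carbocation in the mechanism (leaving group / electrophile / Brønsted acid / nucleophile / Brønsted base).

electrophile

Step 3: CH3CH2OH donates an oxygen lone pair into the empty p orbital of the cation, giving a protonated ether (an oxonium ion).
The carbocation accepts an electron pair into an empty or π* orbital — it is the electrophile.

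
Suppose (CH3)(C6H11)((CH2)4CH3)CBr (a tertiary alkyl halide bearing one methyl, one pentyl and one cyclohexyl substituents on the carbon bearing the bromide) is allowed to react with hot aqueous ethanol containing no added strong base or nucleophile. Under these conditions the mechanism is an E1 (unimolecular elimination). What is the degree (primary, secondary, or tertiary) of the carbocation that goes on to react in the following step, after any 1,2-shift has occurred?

tertiary

Step 1: The C–Br bond breaks with both electrons going to the bromide; Br⁻ leaves and a tertiary carbocation remains.
No single 1,2-shift to an adjacent carbon would give a more-substituted cation, so no rearrangement occurs.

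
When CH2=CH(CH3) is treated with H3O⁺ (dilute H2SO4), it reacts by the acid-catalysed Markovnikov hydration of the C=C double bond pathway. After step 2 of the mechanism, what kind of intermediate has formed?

oxonium ion

Step 1: Electrophilic addition begins with the π(C=C) electrons forming a bond to the proton of H3O⁺. Following Markovnikov's rule, the resulting cation is secondary. H2O is released.
Step 2: A lone pair on the oxygen of H2O attacks the carbocation, forming a C–O bond and an oxonium ion (a protonated alcohol).
After step 2 the species present is an oxonium ion.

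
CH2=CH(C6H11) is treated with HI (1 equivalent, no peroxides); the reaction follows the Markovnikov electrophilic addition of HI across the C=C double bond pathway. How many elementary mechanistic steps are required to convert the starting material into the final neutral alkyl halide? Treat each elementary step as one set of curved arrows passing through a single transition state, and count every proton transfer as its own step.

Step 1: The π electrons of the C=C bond attack a proton of HI; Markovnikov addition places the new C–H on the less-substituted alkene carbon, so the positive charge ends up on the more-substituted carbon — a secondary carbocation. The H–I bond breaks heterolytically, releasing I⁻.
Step 2: A 1,2-hydride shift from the adjacent cyclohexyl carbon moves the positive charge from the secondary centre to an adjacent carbon, generating a more stable tertiary carbocation.
Step 3: The I⁻ anion donates a lone pair to the carbocation, forming the new C–I σ-bond and giving the neutral alkyl halide.
Total: 3 elementary steps.

3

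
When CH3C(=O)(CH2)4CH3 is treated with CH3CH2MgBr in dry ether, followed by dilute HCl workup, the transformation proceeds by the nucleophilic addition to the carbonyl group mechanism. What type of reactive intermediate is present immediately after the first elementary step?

tetrahedral alkoxide intermediate

Step 1: the carbanion-like carbon of CH3CH2MgBr attacks the sp² carbonyl carbon; the C=O π bond breaks and the electrons end up as a lone pair on the alkoxide oxygen of the tetrahedral intermediate.
After step 1 the species present is a tetrahedral alkoxide intermediate.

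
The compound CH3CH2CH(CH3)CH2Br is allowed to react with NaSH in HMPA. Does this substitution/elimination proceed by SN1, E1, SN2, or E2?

Conditions: a primary substrate with a strong nucleophile in the polar aprotic solvent HMPA.
These conditions are the textbook signature of the SN2 pathway.
An unhindered substrate with a strong nucleophile in a polar aprotic solvent favours one-step backside displacement.

SN2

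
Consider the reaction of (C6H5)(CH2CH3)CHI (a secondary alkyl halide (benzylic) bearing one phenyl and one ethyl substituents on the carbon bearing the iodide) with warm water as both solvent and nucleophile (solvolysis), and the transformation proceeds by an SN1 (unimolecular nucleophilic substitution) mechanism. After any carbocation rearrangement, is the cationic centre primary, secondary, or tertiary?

Step 1: Ionisation: the C–I σ-bond cleaves heterolytically; both bonding electrons depart with I⁻, leaving a secondary carbocation at the α-carbon.
No single 1,2-shift to an adjacent carbon would give a more-substituted cation, so no rearrangement occurs.

secondary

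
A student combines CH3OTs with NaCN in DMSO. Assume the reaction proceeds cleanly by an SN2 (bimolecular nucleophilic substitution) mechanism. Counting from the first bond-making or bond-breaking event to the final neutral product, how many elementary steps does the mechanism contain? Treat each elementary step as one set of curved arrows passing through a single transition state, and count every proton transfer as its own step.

Step 1: The cyanide nucleophile donates a lone pair from C to the α-carbon in a backside attack; simultaneously the C–O σ-bond breaks and both of its electrons leave with TsO⁻. One concerted step with inversion of configuration.
Total: 1 elementary step.

1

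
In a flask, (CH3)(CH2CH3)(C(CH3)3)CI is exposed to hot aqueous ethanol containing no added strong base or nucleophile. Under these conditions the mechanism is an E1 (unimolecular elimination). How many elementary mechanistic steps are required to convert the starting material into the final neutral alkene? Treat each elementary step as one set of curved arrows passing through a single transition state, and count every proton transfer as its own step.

Step 1: Rate-determining heterolysis of the C–I bond gives I⁻ and a tertiary carbocation.
(No 1,2-shift: no single shift to an adjacent carbon would give a more stable cation.)
Step 2: Loss of a β-proton to a water (or ethanol) molecule of the solvent: the C–H bonding pair collapses toward the cationic carbon to form the C=C π bond, yielding the alkene.
Total: 2 elementary steps.

2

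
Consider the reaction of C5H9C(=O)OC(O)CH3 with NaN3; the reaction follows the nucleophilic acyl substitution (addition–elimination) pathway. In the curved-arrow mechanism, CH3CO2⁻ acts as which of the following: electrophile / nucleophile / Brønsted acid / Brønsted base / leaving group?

leaving group

Step 2: An oxygen lone pair re-forms the C=O π bond as the C–O σ-bond breaks; CH3CO2⁻ is expelled.
CH3CO2⁻ departs with both electrons of the breaking σ-bond — that is the definition of a leaving group.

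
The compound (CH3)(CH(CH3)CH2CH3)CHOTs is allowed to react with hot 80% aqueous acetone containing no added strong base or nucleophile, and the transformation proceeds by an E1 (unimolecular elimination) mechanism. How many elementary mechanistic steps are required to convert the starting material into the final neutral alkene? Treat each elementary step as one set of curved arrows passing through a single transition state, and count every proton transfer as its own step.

3

Step 1: Rate-determining heterolysis of the C–O bond gives TsO⁻ and a secondary carbocation.
Step 2: Carbocation rearrangement: a 1,2-hydride shift from the adjacent sec-butyl carbon converts the initially-formed secondary cation into the more stable tertiary cation.
Step 3: Loss of a β-proton to a water molecule of the solvent: the C–H bonding pair collapses toward the cationic carbon to form the C=C π bond, yielding the alkene.
Total: 3 elementary steps.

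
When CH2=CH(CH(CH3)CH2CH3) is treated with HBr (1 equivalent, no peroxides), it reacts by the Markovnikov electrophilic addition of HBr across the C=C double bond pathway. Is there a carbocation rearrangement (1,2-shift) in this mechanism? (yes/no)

yes

The first-formed carbocation is secondary.
The adjacent sec-butyl carbon already bears 2 other carbon substituents and has a hydrogen to migrate; after a 1,2-hydride shift from that carbon the positive charge sits on a tertiary centre.
Tertiary is more stable than secondary, so the shift occurs.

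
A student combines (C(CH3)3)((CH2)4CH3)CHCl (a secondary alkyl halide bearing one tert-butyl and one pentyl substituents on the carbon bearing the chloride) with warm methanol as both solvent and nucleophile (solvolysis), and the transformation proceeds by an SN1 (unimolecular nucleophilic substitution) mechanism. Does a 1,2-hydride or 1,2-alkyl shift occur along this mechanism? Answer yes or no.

yes

The first-formed carbocation is secondary.
The adjacent tert-butyl carbon has no hydrogen but bears methyl groups; migration of one methyl with its bonding pair (a 1,2-methyl shift) places the charge on a tertiary centre.
Tertiary is more stable than secondary, so the shift occurs.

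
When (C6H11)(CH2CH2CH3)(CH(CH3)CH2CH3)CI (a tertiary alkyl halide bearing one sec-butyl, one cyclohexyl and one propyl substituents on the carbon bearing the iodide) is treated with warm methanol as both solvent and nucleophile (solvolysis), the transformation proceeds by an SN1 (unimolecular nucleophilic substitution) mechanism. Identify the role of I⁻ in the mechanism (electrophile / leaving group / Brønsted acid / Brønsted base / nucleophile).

Step 1: Unassisted departure of I⁻ (taking the C–I bonding pair) generates a tertiary carbocation.
I⁻ departs with both electrons of the breaking σ-bond — that is the definition of a leaving group.

leaving group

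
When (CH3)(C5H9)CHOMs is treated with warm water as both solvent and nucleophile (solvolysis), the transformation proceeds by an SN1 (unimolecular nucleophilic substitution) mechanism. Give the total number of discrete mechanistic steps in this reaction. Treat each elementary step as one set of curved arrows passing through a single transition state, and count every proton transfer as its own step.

Step 1: The C–O bond breaks with both electrons going to the mesylate; MsO⁻ leaves and a secondary carbocation remains.
Step 2: Carbocation rearrangement: a 1,2-hydride shift from the adjacent cyclopentyl carbon converts the initially-formed secondary cation into the more stable tertiary cation.
Step 3: A lone pair on the oxygen of H2O attacks the carbocation, forming a new C–O σ-bond and an oxonium ion.
Step 4: Proton transfer from the O–H of the oxonium ion to a solvent molecule delivers the neutral alcohol.
Total: 4 elementary steps.

4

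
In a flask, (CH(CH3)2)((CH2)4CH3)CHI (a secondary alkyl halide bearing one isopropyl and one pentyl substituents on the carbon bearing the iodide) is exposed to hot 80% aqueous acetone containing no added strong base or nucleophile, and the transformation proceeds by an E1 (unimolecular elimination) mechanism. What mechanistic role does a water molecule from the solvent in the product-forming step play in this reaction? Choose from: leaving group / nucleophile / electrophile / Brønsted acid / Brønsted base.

Brønsted base

Step 3: A weak base (a water molecule from the solvent) removes a proton from a carbon adjacent to the cationic centre; the electrons of that C–H bond become the new π(C=C) bond, giving the alkene.
A water molecule from the solvent in the product-forming step accepts a proton in a proton-transfer step — a Brønsted base.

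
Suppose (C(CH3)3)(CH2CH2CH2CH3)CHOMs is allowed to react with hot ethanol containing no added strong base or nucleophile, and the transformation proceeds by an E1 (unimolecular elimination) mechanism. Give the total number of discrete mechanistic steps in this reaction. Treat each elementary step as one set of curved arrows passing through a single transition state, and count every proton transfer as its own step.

3

Step 1: The C–O bond breaks with both electrons going to the mesylate; MsO⁻ leaves and a secondary carbocation remains.
Step 2: A 1,2-methyl shift from the adjacent tert-butyl carbon moves the positive charge from the secondary centre to an adjacent carbon, generating a more stable tertiary carbocation.
Step 3: Loss of a β-proton to an ethanol molecule of the solvent: the C–H bonding pair collapses toward the cationic carbon to form the C=C π bond, yielding the alkene.
Total: 3 elementary steps.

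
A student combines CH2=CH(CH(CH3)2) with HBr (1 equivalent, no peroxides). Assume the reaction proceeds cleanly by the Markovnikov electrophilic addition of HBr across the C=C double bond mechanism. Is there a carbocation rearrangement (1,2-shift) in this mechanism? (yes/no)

The first-formed carbocation is secondary.
The adjacent isopropyl carbon already bears 2 other carbon substituents and has a hydrogen to migrate; after a 1,2-hydride shift from that carbon the positive charge sits on a tertiary centre.
Tertiary is more stable than secondary, so the shift occurs.

yes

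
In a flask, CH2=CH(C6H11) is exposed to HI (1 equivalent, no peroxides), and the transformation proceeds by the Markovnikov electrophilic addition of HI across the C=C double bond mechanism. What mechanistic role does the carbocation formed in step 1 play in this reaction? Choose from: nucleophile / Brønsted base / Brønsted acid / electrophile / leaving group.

electrophile

Step 3: The I⁻ anion donates a lone pair to the carbocation, forming the new C–I σ-bond and giving the neutral alkyl halide.
The carbocation formed in step 1 accepts an electron pair into an empty or π* orbital — it is the electrophile.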